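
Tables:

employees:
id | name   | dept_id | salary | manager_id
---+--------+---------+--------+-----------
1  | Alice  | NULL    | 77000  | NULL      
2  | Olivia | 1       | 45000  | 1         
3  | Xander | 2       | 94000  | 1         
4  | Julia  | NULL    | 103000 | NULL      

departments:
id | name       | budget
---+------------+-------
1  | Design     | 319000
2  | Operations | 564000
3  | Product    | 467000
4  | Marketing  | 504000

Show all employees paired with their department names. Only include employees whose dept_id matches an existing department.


INNER JOIN keeps only employees rows whose dept_id matches an id in departments. Walk through each employee:
  - employee 1 (Alice): dept_id=NULL, no match -> dropped
  - employee 2 (Olivia): dept_id=1 -> matches Design
  - employee 3 (Xander): dept_id=2 -> matches Operations
  - employee 4 (Julia): dept_id=NULL, no match -> dropped
So 2 of 4 rows are dropped.

SQL:
SELECT a.name, b.name AS department
FROM employees a
INNER JOIN departments b ON a.dept_id = b.id

Result:
name   | department
-------+-----------
Olivia | Design    
Xander | Operations


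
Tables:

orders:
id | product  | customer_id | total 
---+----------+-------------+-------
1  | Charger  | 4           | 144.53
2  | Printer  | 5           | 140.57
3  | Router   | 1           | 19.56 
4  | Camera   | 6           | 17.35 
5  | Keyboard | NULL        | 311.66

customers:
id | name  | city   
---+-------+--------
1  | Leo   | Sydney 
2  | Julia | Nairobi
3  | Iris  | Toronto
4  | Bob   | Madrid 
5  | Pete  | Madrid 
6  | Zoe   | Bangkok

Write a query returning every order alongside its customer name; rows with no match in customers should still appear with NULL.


LEFT JOIN keeps every row from orders (the left table); where customer_id has no match in customers, the customer columns become NULL. Walk through each order:
  - order 1 (Charger): customer_id=4 -> matches Bob
  - order 2 (Printer): customer_id=5 -> matches Pete
  - order 3 (Router): customer_id=1 -> matches Leo
  - order 4 (Camera): customer_id=6 -> matches Zoe
  - order 5 (Keyboard): customer_id=NULL, no match -> kept with NULL
All 5 rows appear; 1 has NULL customer.

SQL:
SELECT a.product, b.name AS customer
FROM orders a
LEFT JOIN customers b ON a.customer_id = b.id

Result:
product  | customer
---------+---------
Charger  | Bob     
Printer  | Pete    
Router   | Leo     
Camera   | Zoe     
Keyboard | NULL    


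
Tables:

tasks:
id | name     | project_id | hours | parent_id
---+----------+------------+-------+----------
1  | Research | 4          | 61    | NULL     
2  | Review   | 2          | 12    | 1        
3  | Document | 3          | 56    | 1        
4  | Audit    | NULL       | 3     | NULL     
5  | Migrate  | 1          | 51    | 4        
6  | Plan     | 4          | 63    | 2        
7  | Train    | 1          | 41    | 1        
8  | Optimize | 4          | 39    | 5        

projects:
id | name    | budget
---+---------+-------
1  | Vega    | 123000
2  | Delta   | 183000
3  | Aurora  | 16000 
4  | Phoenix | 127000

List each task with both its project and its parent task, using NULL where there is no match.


Two LEFT JOINs from the same base table tasks: one to projects via project_id, one to tasks itself via parent_id. Both are LEFT so every task is preserved.
Match against projects:
  - task 1 (Research): project_id=4 -> matches Phoenix
  - task 2 (Review): project_id=2 -> matches Delta
  - task 3 (Document): project_id=3 -> matches Aurora
  - task 4 (Audit): project_id=NULL, no match -> kept with NULL
  - task 5 (Migrate): project_id=1 -> matches Vega
  - task 6 (Plan): project_id=4 -> matches Phoenix
  - task 7 (Train): project_id=1 -> matches Vega
  - task 8 (Optimize): project_id=4 -> matches Phoenix
Match against tasks (self):
  - task 1 (Research): parent_id=NULL -> NULL
  - task 2 (Review): parent_id=1 -> Research
  - task 3 (Document): parent_id=1 -> Research
  - task 4 (Audit): parent_id=NULL -> NULL
  - task 5 (Migrate): parent_id=4 -> Audit
  - task 6 (Plan): parent_id=2 -> Review
  - task 7 (Train): parent_id=1 -> Research
  - task 8 (Optimize): parent_id=5 -> Migrate

SQL:
SELECT a.name, b.name AS project, c.name AS parent
FROM tasks a
LEFT JOIN projects b ON a.project_id = b.id
LEFT JOIN tasks c ON a.parent_id = c.id

Result:
name     | project | parent  
---------+---------+---------
Research | Phoenix | NULL    
Review   | Delta   | Research
Document | Aurora  | Research
Audit    | NULL    | NULL    
Migrate  | Vega    | Audit   
Plan     | Phoenix | Review  
Train    | Vega    | Research
Optimize | Phoenix | Migrate 


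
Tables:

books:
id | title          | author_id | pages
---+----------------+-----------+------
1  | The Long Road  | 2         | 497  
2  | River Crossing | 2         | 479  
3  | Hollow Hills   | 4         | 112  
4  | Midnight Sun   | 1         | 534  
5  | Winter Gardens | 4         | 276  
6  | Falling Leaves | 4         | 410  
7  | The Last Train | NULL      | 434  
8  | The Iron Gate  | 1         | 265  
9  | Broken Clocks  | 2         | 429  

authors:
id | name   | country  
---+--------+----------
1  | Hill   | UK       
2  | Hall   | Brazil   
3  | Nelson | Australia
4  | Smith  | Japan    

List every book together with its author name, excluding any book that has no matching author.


INNER JOIN keeps only books rows whose author_id matches an id in authors. Walk through each book:
  - book 1 (The Long Road): author_id=2 -> matches Hall
  - book 2 (River Crossing): author_id=2 -> matches Hall
  - book 3 (Hollow Hills): author_id=4 -> matches Smith
  - book 4 (Midnight Sun): author_id=1 -> matches Hill
  - book 5 (Winter Gardens): author_id=4 -> matches Smith
  - book 6 (Falling Leaves): author_id=4 -> matches Smith
  - book 7 (The Last Train): author_id=NULL, no match -> dropped
  - book 8 (The Iron Gate): author_id=1 -> matches Hill
  - book 9 (Broken Clocks): author_id=2 -> matches Hall
So 1 of 9 rows is dropped.

SQL:
SELECT a.title, b.name AS author
FROM books a
INNER JOIN authors b ON a.author_id = b.id

Result:
title          | author
---------------+-------
The Long Road  | Hall  
River Crossing | Hall  
Hollow Hills   | Smith 
Midnight Sun   | Hill  
Winter Gardens | Smith 
Falling Leaves | Smith 
The Iron Gate  | Hill  
Broken Clocks  | Hall  


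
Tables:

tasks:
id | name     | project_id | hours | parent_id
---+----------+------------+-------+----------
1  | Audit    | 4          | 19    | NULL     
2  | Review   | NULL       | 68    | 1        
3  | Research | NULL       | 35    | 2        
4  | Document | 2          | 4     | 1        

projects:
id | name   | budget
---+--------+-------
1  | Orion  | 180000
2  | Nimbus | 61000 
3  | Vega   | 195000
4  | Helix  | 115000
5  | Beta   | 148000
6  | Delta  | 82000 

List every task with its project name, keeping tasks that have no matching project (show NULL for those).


LEFT JOIN keeps every row from tasks (the left table); where project_id has no match in projects, the project columns become NULL. Walk through each task:
  - task 1 (Audit): project_id=4 -> matches Helix
  - task 2 (Review): project_id=NULL, no match -> kept with NULL
  - task 3 (Research): project_id=NULL, no match -> kept with NULL
  - task 4 (Document): project_id=2 -> matches Nimbus
All 4 rows appear; 2 have NULL project.

SQL:
SELECT a.name, b.name AS project
FROM tasks a
LEFT JOIN projects b ON a.project_id = b.id

Result:
name     | project
---------+--------
Audit    | Helix  
Review   | NULL   
Research | NULL   
Document | Nimbus 


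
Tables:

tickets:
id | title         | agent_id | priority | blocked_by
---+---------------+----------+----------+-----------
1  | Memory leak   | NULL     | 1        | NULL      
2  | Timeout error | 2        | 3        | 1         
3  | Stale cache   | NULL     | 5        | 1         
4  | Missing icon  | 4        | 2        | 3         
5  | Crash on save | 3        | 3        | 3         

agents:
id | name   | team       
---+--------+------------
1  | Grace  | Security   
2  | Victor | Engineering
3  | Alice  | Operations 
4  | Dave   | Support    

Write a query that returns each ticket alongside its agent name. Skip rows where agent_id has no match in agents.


INNER JOIN keeps only tickets rows whose agent_id matches an id in agents. Walk through each ticket:
  - ticket 1 (Memory leak): agent_id=NULL, no match -> dropped
  - ticket 2 (Timeout error): agent_id=2 -> matches Victor
  - ticket 3 (Stale cache): agent_id=NULL, no match -> dropped
  - ticket 4 (Missing icon): agent_id=4 -> matches Dave
  - ticket 5 (Crash on save): agent_id=3 -> matches Alice
So 2 of 5 rows are dropped.

SQL:
SELECT a.title, b.name AS agent
FROM tickets a
INNER JOIN agents b ON a.agent_id = b.id

Result:
title         | agent 
--------------+-------
Timeout error | Victor
Missing icon  | Dave  
Crash on save | Alice 


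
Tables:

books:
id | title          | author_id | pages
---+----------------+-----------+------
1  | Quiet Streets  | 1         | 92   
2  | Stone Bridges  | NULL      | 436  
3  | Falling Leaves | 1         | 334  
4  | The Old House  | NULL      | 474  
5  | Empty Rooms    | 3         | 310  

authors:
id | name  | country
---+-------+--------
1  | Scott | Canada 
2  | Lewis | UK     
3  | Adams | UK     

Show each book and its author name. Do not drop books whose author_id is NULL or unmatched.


LEFT JOIN keeps every row from books (the left table); where author_id has no match in authors, the author columns become NULL. Walk through each book:
  - book 1 (Quiet Streets): author_id=1 -> matches Scott
  - book 2 (Stone Bridges): author_id=NULL, no match -> kept with NULL
  - book 3 (Falling Leaves): author_id=1 -> matches Scott
  - book 4 (The Old House): author_id=NULL, no match -> kept with NULL
  - book 5 (Empty Rooms): author_id=3 -> matches Adams
All 5 rows appear; 2 have NULL author.

SQL:
SELECT a.title, b.name AS author
FROM books a
LEFT JOIN authors b ON a.author_id = b.id

Result:
title          | author
---------------+-------
Quiet Streets  | Scott 
Stone Bridges  | NULL  
Falling Leaves | Scott 
The Old House  | NULL  
Empty Rooms    | Adams 


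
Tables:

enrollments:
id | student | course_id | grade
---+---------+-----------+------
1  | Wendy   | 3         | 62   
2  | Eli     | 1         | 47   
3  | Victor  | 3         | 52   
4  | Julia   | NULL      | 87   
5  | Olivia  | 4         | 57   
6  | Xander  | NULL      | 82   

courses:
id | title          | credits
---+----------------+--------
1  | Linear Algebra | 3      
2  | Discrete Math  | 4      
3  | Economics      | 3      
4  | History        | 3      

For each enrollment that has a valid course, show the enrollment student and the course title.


INNER JOIN keeps only enrollments rows whose course_id matches an id in courses. Walk through each enrollment:
  - enrollment 1 (Wendy): course_id=3 -> matches Economics
  - enrollment 2 (Eli): course_id=1 -> matches Linear Algebra
  - enrollment 3 (Victor): course_id=3 -> matches Economics
  - enrollment 4 (Julia): course_id=NULL, no match -> dropped
  - enrollment 5 (Olivia): course_id=4 -> matches History
  - enrollment 6 (Xander): course_id=NULL, no match -> dropped
So 2 of 6 rows are dropped.

SQL:
SELECT a.student, b.title AS course
FROM enrollments a
INNER JOIN courses b ON a.course_id = b.id

Result:
student | course        
--------+---------------
Wendy   | Economics     
Eli     | Linear Algebra
Victor  | Economics     
Olivia  | History       


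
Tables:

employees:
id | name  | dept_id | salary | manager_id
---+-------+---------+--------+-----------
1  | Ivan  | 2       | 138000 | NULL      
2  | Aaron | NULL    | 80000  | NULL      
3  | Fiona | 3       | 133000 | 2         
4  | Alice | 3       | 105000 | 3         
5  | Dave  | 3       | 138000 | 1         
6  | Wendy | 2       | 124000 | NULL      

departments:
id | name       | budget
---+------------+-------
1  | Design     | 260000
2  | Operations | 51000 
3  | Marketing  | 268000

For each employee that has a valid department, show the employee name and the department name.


INNER JOIN keeps only employees rows whose dept_id matches an id in departments. Walk through each employee:
  - employee 1 (Ivan): dept_id=2 -> matches Operations
  - employee 2 (Aaron): dept_id=NULL, no match -> dropped
  - employee 3 (Fiona): dept_id=3 -> matches Marketing
  - employee 4 (Alice): dept_id=3 -> matches Marketing
  - employee 5 (Dave): dept_id=3 -> matches Marketing
  - employee 6 (Wendy): dept_id=2 -> matches Operations
So 1 of 6 rows is dropped.

SQL:
SELECT a.name, b.name AS department
FROM employees a
INNER JOIN departments b ON a.dept_id = b.id

Result:
name  | department
------+-----------
Ivan  | Operations
Fiona | Marketing 
Alice | Marketing 
Dave  | Marketing 
Wendy | Operations


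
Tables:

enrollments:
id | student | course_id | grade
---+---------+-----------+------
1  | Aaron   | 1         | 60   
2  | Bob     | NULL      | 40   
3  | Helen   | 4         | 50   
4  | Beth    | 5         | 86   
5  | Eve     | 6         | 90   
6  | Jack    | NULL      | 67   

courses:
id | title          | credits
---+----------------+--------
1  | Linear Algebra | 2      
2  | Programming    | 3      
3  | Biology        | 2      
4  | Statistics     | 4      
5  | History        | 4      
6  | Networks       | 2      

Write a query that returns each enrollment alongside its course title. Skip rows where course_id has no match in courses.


INNER JOIN keeps only enrollments rows whose course_id matches an id in courses. Walk through each enrollment:
  - enrollment 1 (Aaron): course_id=1 -> matches Linear Algebra
  - enrollment 2 (Bob): course_id=NULL, no match -> dropped
  - enrollment 3 (Helen): course_id=4 -> matches Statistics
  - enrollment 4 (Beth): course_id=5 -> matches History
  - enrollment 5 (Eve): course_id=6 -> matches Networks
  - enrollment 6 (Jack): course_id=NULL, no match -> dropped
So 2 of 6 rows are dropped.

SQL:
SELECT a.student, b.title AS course
FROM enrollments a
INNER JOIN courses b ON a.course_id = b.id

Result:
student | course        
--------+---------------
Aaron   | Linear Algebra
Helen   | Statistics    
Beth    | History       
Eve     | Networks      


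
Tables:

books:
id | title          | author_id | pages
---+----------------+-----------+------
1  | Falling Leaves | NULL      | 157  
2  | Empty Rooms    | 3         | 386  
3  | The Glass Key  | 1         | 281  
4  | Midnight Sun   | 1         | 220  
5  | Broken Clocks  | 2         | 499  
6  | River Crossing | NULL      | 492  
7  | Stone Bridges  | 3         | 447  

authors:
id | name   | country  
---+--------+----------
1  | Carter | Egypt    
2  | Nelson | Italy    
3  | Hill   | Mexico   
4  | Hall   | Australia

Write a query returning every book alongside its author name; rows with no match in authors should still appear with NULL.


LEFT JOIN keeps every row from books (the left table); where author_id has no match in authors, the author columns become NULL. Walk through each book:
  - book 1 (Falling Leaves): author_id=NULL, no match -> kept with NULL
  - book 2 (Empty Rooms): author_id=3 -> matches Hill
  - book 3 (The Glass Key): author_id=1 -> matches Carter
  - book 4 (Midnight Sun): author_id=1 -> matches Carter
  - book 5 (Broken Clocks): author_id=2 -> matches Nelson
  - book 6 (River Crossing): author_id=NULL, no match -> kept with NULL
  - book 7 (Stone Bridges): author_id=3 -> matches Hill
All 7 rows appear; 2 have NULL author.

SQL:
SELECT a.title, b.name AS author
FROM books a
LEFT JOIN authors b ON a.author_id = b.id

Result:
title          | author
---------------+-------
Falling Leaves | NULL  
Empty Rooms    | Hill  
The Glass Key  | Carter
Midnight Sun   | Carter
Broken Clocks  | Nelson
River Crossing | NULL  
Stone Bridges  | Hill  


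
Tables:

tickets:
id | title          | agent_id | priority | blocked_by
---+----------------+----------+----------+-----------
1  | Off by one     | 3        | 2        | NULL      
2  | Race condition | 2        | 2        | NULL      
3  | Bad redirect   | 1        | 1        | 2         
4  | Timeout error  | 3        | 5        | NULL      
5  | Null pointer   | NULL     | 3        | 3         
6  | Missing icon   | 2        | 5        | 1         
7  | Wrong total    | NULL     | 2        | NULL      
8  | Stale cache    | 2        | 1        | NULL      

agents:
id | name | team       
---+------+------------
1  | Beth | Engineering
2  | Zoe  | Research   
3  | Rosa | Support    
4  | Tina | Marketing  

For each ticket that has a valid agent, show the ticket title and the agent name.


INNER JOIN keeps only tickets rows whose agent_id matches an id in agents. Walk through each ticket:
  - ticket 1 (Off by one): agent_id=3 -> matches Rosa
  - ticket 2 (Race condition): agent_id=2 -> matches Zoe
  - ticket 3 (Bad redirect): agent_id=1 -> matches Beth
  - ticket 4 (Timeout error): agent_id=3 -> matches Rosa
  - ticket 5 (Null pointer): agent_id=NULL, no match -> dropped
  - ticket 6 (Missing icon): agent_id=2 -> matches Zoe
  - ticket 7 (Wrong total): agent_id=NULL, no match -> dropped
  - ticket 8 (Stale cache): agent_id=2 -> matches Zoe
So 2 of 8 rows are dropped.

SQL:
SELECT a.title, b.name AS agent
FROM tickets a
INNER JOIN agents b ON a.agent_id = b.id

Result:
title          | agent
---------------+------
Off by one     | Rosa 
Race condition | Zoe  
Bad redirect   | Beth 
Timeout error  | Rosa 
Missing icon   | Zoe  
Stale cache    | Zoe  


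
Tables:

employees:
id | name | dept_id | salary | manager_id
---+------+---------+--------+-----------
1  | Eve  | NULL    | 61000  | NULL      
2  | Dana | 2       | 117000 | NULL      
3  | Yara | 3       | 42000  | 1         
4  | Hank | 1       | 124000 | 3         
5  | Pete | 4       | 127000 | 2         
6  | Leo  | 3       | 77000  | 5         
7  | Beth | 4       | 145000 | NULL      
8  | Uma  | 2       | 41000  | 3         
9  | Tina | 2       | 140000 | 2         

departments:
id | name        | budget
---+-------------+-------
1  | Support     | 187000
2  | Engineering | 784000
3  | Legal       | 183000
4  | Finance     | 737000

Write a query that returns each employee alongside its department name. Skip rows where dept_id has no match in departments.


INNER JOIN keeps only employees rows whose dept_id matches an id in departments. Walk through each employee:
  - employee 1 (Eve): dept_id=NULL, no match -> dropped
  - employee 2 (Dana): dept_id=2 -> matches Engineering
  - employee 3 (Yara): dept_id=3 -> matches Legal
  - employee 4 (Hank): dept_id=1 -> matches Support
  - employee 5 (Pete): dept_id=4 -> matches Finance
  - employee 6 (Leo): dept_id=3 -> matches Legal
  - employee 7 (Beth): dept_id=4 -> matches Finance
  - employee 8 (Uma): dept_id=2 -> matches Engineering
  - employee 9 (Tina): dept_id=2 -> matches Engineering
So 1 of 9 rows is dropped.

SQL:
SELECT a.name, b.name AS department
FROM employees a
INNER JOIN departments b ON a.dept_id = b.id

Result:
name | department 
-----+------------
Dana | Engineering
Yara | Legal      
Hank | Support    
Pete | Finance    
Leo  | Legal      
Beth | Finance    
Uma  | Engineering
Tina | Engineering


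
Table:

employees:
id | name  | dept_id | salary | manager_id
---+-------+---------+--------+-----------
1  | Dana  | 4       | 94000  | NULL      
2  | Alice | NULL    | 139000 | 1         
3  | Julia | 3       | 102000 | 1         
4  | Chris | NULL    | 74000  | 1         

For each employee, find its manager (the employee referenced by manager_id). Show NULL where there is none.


This is a self-join: employees is joined to a second copy of itself, matching each row's manager_id to another row's id. Use LEFT JOIN so rows with manager_id=NULL are kept.
  - employee 1 (Dana): manager_id=NULL -> NULL
  - employee 2 (Alice): manager_id=1 -> Dana
  - employee 3 (Julia): manager_id=1 -> Dana
  - employee 4 (Chris): manager_id=1 -> Dana

SQL:
SELECT a.name AS item, b.name AS manager
FROM employees a
LEFT JOIN employees b ON a.manager_id = b.id

Result:
item  | manager
------+--------
Dana  | NULL   
Alice | Dana   
Julia | Dana   
Chris | Dana   


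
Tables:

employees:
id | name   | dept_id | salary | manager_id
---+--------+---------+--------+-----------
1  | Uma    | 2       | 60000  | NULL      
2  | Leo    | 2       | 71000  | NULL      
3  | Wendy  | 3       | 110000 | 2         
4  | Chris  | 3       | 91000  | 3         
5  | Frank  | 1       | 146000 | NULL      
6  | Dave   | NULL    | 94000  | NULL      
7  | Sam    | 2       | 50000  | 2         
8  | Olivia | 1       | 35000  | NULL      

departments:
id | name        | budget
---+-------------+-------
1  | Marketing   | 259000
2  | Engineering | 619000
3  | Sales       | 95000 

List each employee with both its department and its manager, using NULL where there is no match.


Two LEFT JOINs from the same base table employees: one to departments via dept_id, one to employees itself via manager_id. Both are LEFT so every employee is preserved.
Match against departments:
  - employee 1 (Uma): dept_id=2 -> matches Engineering
  - employee 2 (Leo): dept_id=2 -> matches Engineering
  - employee 3 (Wendy): dept_id=3 -> matches Sales
  - employee 4 (Chris): dept_id=3 -> matches Sales
  - employee 5 (Frank): dept_id=1 -> matches Marketing
  - employee 6 (Dave): dept_id=NULL, no match -> kept with NULL
  - employee 7 (Sam): dept_id=2 -> matches Engineering
  - employee 8 (Olivia): dept_id=1 -> matches Marketing
Match against employees (self):
  - employee 1 (Uma): manager_id=NULL -> NULL
  - employee 2 (Leo): manager_id=NULL -> NULL
  - employee 3 (Wendy): manager_id=2 -> Leo
  - employee 4 (Chris): manager_id=3 -> Wendy
  - employee 5 (Frank): manager_id=NULL -> NULL
  - employee 6 (Dave): manager_id=NULL -> NULL
  - employee 7 (Sam): manager_id=2 -> Leo
  - employee 8 (Olivia): manager_id=NULL -> NULL

SQL:
SELECT a.name, b.name AS department, c.name AS manager
FROM employees a
LEFT JOIN departments b ON a.dept_id = b.id
LEFT JOIN employees c ON a.manager_id = c.id

Result:
name   | department  | manager
-------+-------------+--------
Uma    | Engineering | NULL   
Leo    | Engineering | NULL   
Wendy  | Sales       | Leo    
Chris  | Sales       | Wendy  
Frank  | Marketing   | NULL   
Dave   | NULL        | NULL   
Sam    | Engineering | Leo    
Olivia | Marketing   | NULL   


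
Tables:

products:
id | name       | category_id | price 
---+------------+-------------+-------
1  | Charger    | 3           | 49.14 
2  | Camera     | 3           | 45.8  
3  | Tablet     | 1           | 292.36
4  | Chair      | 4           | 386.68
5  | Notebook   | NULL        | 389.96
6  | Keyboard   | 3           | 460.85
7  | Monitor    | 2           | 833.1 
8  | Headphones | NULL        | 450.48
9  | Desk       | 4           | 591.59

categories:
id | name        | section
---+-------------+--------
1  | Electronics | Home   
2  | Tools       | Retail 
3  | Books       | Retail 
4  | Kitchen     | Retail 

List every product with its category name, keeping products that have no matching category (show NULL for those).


LEFT JOIN keeps every row from products (the left table); where category_id has no match in categories, the category columns become NULL. Walk through each product:
  - product 1 (Charger): category_id=3 -> matches Books
  - product 2 (Camera): category_id=3 -> matches Books
  - product 3 (Tablet): category_id=1 -> matches Electronics
  - product 4 (Chair): category_id=4 -> matches Kitchen
  - product 5 (Notebook): category_id=NULL, no match -> kept with NULL
  - product 6 (Keyboard): category_id=3 -> matches Books
  - product 7 (Monitor): category_id=2 -> matches Tools
  - product 8 (Headphones): category_id=NULL, no match -> kept with NULL
  - product 9 (Desk): category_id=4 -> matches Kitchen
All 9 rows appear; 2 have NULL category.

SQL:
SELECT a.name, b.name AS category
FROM products a
LEFT JOIN categories b ON a.category_id = b.id

Result:
name       | category   
-----------+------------
Charger    | Books      
Camera     | Books      
Tablet     | Electronics
Chair      | Kitchen    
Notebook   | NULL       
Keyboard   | Books      
Monitor    | Tools      
Headphones | NULL       
Desk       | Kitchen    


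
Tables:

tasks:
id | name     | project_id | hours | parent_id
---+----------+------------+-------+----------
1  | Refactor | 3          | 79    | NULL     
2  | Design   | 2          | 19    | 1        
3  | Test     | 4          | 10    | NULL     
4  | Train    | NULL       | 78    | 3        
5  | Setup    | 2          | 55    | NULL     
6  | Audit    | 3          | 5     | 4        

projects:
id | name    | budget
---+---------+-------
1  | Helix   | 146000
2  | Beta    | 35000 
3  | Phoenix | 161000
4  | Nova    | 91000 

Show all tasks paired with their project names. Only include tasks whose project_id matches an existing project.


INNER JOIN keeps only tasks rows whose project_id matches an id in projects. Walk through each task:
  - task 1 (Refactor): project_id=3 -> matches Phoenix
  - task 2 (Design): project_id=2 -> matches Beta
  - task 3 (Test): project_id=4 -> matches Nova
  - task 4 (Train): project_id=NULL, no match -> dropped
  - task 5 (Setup): project_id=2 -> matches Beta
  - task 6 (Audit): project_id=3 -> matches Phoenix
So 1 of 6 rows is dropped.

SQL:
SELECT a.name, b.name AS project
FROM tasks a
INNER JOIN projects b ON a.project_id = b.id

Result:
name     | project
---------+--------
Refactor | Phoenix
Design   | Beta   
Test     | Nova   
Setup    | Beta   
Audit    | Phoenix


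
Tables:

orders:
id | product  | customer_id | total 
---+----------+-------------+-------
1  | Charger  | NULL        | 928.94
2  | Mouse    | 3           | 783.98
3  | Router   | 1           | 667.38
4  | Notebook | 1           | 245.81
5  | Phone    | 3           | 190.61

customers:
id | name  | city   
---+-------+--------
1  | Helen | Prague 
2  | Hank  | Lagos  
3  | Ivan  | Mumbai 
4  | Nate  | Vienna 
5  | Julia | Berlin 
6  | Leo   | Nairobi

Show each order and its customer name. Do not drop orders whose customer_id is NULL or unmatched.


LEFT JOIN keeps every row from orders (the left table); where customer_id has no match in customers, the customer columns become NULL. Walk through each order:
  - order 1 (Charger): customer_id=NULL, no match -> kept with NULL
  - order 2 (Mouse): customer_id=3 -> matches Ivan
  - order 3 (Router): customer_id=1 -> matches Helen
  - order 4 (Notebook): customer_id=1 -> matches Helen
  - order 5 (Phone): customer_id=3 -> matches Ivan
All 5 rows appear; 1 has NULL customer.

SQL:
SELECT a.product, b.name AS customer
FROM orders a
LEFT JOIN customers b ON a.customer_id = b.id

Result:
product  | customer
---------+---------
Charger  | NULL    
Mouse    | Ivan    
Router   | Helen   
Notebook | Helen   
Phone    | Ivan    


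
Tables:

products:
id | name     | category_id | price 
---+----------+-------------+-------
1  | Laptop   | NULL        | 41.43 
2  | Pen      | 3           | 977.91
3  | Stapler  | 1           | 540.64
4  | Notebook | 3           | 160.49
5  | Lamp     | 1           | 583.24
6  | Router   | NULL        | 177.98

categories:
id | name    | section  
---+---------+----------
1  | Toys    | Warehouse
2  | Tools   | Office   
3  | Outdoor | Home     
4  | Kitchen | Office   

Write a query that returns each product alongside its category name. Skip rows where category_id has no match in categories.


INNER JOIN keeps only products rows whose category_id matches an id in categories. Walk through each product:
  - product 1 (Laptop): category_id=NULL, no match -> dropped
  - product 2 (Pen): category_id=3 -> matches Outdoor
  - product 3 (Stapler): category_id=1 -> matches Toys
  - product 4 (Notebook): category_id=3 -> matches Outdoor
  - product 5 (Lamp): category_id=1 -> matches Toys
  - product 6 (Router): category_id=NULL, no match -> dropped
So 2 of 6 rows are dropped.

SQL:
SELECT a.name, b.name AS category
FROM products a
INNER JOIN categories b ON a.category_id = b.id

Result:
name     | category
---------+---------
Pen      | Outdoor 
Stapler  | Toys    
Notebook | Outdoor 
Lamp     | Toys    


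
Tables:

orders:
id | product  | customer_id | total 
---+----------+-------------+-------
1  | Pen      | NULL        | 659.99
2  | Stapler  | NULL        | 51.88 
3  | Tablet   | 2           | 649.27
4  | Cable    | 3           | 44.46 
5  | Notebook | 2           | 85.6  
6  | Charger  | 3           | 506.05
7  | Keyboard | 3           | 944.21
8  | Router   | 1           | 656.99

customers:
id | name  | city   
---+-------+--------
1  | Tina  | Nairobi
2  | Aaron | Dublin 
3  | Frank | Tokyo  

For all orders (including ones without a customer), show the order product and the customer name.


LEFT JOIN keeps every row from orders (the left table); where customer_id has no match in customers, the customer columns become NULL. Walk through each order:
  - order 1 (Pen): customer_id=NULL, no match -> kept with NULL
  - order 2 (Stapler): customer_id=NULL, no match -> kept with NULL
  - order 3 (Tablet): customer_id=2 -> matches Aaron
  - order 4 (Cable): customer_id=3 -> matches Frank
  - order 5 (Notebook): customer_id=2 -> matches Aaron
  - order 6 (Charger): customer_id=3 -> matches Frank
  - order 7 (Keyboard): customer_id=3 -> matches Frank
  - order 8 (Router): customer_id=1 -> matches Tina
All 8 rows appear; 2 have NULL customer.

SQL:
SELECT a.product, b.name AS customer
FROM orders a
LEFT JOIN customers b ON a.customer_id = b.id

Result:
product  | customer
---------+---------
Pen      | NULL    
Stapler  | NULL    
Tablet   | Aaron   
Cable    | Frank   
Notebook | Aaron   
Charger  | Frank   
Keyboard | Frank   
Router   | Tina    


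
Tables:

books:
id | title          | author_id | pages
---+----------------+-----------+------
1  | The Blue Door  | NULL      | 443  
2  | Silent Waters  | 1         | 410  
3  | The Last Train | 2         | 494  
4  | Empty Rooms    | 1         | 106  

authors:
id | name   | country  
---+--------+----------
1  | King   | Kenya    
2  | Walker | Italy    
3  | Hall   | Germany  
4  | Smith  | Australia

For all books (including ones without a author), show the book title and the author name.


LEFT JOIN keeps every row from books (the left table); where author_id has no match in authors, the author columns become NULL. Walk through each book:
  - book 1 (The Blue Door): author_id=NULL, no match -> kept with NULL
  - book 2 (Silent Waters): author_id=1 -> matches King
  - book 3 (The Last Train): author_id=2 -> matches Walker
  - book 4 (Empty Rooms): author_id=1 -> matches King
All 4 rows appear; 1 has NULL author.

SQL:
SELECT a.title, b.name AS author
FROM books a
LEFT JOIN authors b ON a.author_id = b.id

Result:
title          | author
---------------+-------
The Blue Door  | NULL  
Silent Waters  | King  
The Last Train | Walker
Empty Rooms    | King  


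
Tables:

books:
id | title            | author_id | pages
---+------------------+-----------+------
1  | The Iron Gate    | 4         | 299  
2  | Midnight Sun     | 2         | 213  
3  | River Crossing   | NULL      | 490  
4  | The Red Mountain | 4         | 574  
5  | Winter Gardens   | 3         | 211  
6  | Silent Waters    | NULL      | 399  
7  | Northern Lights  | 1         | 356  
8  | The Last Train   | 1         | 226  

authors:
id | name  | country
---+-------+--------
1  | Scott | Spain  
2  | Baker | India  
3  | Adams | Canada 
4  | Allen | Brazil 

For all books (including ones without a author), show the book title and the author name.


LEFT JOIN keeps every row from books (the left table); where author_id has no match in authors, the author columns become NULL. Walk through each book:
  - book 1 (The Iron Gate): author_id=4 -> matches Allen
  - book 2 (Midnight Sun): author_id=2 -> matches Baker
  - book 3 (River Crossing): author_id=NULL, no match -> kept with NULL
  - book 4 (The Red Mountain): author_id=4 -> matches Allen
  - book 5 (Winter Gardens): author_id=3 -> matches Adams
  - book 6 (Silent Waters): author_id=NULL, no match -> kept with NULL
  - book 7 (Northern Lights): author_id=1 -> matches Scott
  - book 8 (The Last Train): author_id=1 -> matches Scott
All 8 rows appear; 2 have NULL author.

SQL:
SELECT a.title, b.name AS author
FROM books a
LEFT JOIN authors b ON a.author_id = b.id

Result:
title            | author
-----------------+-------
The Iron Gate    | Allen 
Midnight Sun     | Baker 
River Crossing   | NULL  
The Red Mountain | Allen 
Winter Gardens   | Adams 
Silent Waters    | NULL  
Northern Lights  | Scott 
The Last Train   | Scott 


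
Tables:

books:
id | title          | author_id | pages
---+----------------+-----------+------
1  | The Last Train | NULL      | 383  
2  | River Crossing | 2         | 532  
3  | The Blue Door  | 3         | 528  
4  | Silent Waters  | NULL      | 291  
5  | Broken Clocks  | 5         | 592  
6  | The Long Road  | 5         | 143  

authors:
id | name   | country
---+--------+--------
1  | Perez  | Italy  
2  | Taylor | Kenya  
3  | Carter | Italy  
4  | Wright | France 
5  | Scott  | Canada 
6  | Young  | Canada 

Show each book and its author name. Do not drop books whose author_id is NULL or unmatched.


LEFT JOIN keeps every row from books (the left table); where author_id has no match in authors, the author columns become NULL. Walk through each book:
  - book 1 (The Last Train): author_id=NULL, no match -> kept with NULL
  - book 2 (River Crossing): author_id=2 -> matches Taylor
  - book 3 (The Blue Door): author_id=3 -> matches Carter
  - book 4 (Silent Waters): author_id=NULL, no match -> kept with NULL
  - book 5 (Broken Clocks): author_id=5 -> matches Scott
  - book 6 (The Long Road): author_id=5 -> matches Scott
All 6 rows appear; 2 have NULL author.

SQL:
SELECT a.title, b.name AS author
FROM books a
LEFT JOIN authors b ON a.author_id = b.id

Result:
title          | author
---------------+-------
The Last Train | NULL  
River Crossing | Taylor
The Blue Door  | Carter
Silent Waters  | NULL  
Broken Clocks  | Scott 
The Long Road  | Scott 


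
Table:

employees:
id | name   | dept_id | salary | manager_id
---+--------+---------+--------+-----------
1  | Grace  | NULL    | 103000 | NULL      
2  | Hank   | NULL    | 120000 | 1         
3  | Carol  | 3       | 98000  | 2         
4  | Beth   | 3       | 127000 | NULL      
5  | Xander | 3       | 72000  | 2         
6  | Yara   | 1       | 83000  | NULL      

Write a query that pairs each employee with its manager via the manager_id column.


This is a self-join: employees is joined to a second copy of itself, matching each row's manager_id to another row's id. Use LEFT JOIN so rows with manager_id=NULL are kept.
  - employee 1 (Grace): manager_id=NULL -> NULL
  - employee 2 (Hank): manager_id=1 -> Grace
  - employee 3 (Carol): manager_id=2 -> Hank
  - employee 4 (Beth): manager_id=NULL -> NULL
  - employee 5 (Xander): manager_id=2 -> Hank
  - employee 6 (Yara): manager_id=NULL -> NULL

SQL:
SELECT a.name AS item, b.name AS manager
FROM employees a
LEFT JOIN employees b ON a.manager_id = b.id

Result:
item   | manager
-------+--------
Grace  | NULL   
Hank   | Grace  
Carol  | Hank   
Beth   | NULL   
Xander | Hank   
Yara   | NULL   


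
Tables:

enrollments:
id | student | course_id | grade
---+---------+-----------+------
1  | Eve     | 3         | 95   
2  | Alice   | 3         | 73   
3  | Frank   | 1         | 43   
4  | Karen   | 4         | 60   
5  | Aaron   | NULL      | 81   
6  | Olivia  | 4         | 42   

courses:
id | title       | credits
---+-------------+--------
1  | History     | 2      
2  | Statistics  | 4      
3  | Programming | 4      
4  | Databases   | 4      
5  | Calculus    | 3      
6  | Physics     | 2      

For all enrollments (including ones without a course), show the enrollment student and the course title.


LEFT JOIN keeps every row from enrollments (the left table); where course_id has no match in courses, the course columns become NULL. Walk through each enrollment:
  - enrollment 1 (Eve): course_id=3 -> matches Programming
  - enrollment 2 (Alice): course_id=3 -> matches Programming
  - enrollment 3 (Frank): course_id=1 -> matches History
  - enrollment 4 (Karen): course_id=4 -> matches Databases
  - enrollment 5 (Aaron): course_id=NULL, no match -> kept with NULL
  - enrollment 6 (Olivia): course_id=4 -> matches Databases
All 6 rows appear; 1 has NULL course.

SQL:
SELECT a.student, b.title AS course
FROM enrollments a
LEFT JOIN courses b ON a.course_id = b.id

Result:
student | course     
--------+------------
Eve     | Programming
Alice   | Programming
Frank   | History    
Karen   | Databases  
Aaron   | NULL       
Olivia  | Databases  


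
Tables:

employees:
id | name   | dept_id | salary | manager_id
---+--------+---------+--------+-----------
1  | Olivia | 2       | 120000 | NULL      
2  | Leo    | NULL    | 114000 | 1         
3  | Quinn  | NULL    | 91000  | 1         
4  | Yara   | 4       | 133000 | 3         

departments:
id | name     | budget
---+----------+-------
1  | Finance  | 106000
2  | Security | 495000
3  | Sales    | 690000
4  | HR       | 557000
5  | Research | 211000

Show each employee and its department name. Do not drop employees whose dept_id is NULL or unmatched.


LEFT JOIN keeps every row from employees (the left table); where dept_id has no match in departments, the department columns become NULL. Walk through each employee:
  - employee 1 (Olivia): dept_id=2 -> matches Security
  - employee 2 (Leo): dept_id=NULL, no match -> kept with NULL
  - employee 3 (Quinn): dept_id=NULL, no match -> kept with NULL
  - employee 4 (Yara): dept_id=4 -> matches HR
All 4 rows appear; 2 have NULL department.

SQL:
SELECT a.name, b.name AS department
FROM employees a
LEFT JOIN departments b ON a.dept_id = b.id

Result:
name   | department
-------+-----------
Olivia | Security  
Leo    | NULL      
Quinn  | NULL      
Yara   | HR        


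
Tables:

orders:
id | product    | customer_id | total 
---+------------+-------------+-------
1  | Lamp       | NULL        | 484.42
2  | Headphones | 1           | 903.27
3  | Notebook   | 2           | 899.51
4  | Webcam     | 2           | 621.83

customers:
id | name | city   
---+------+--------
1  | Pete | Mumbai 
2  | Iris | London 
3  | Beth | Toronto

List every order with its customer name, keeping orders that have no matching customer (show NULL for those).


LEFT JOIN keeps every row from orders (the left table); where customer_id has no match in customers, the customer columns become NULL. Walk through each order:
  - order 1 (Lamp): customer_id=NULL, no match -> kept with NULL
  - order 2 (Headphones): customer_id=1 -> matches Pete
  - order 3 (Notebook): customer_id=2 -> matches Iris
  - order 4 (Webcam): customer_id=2 -> matches Iris
All 4 rows appear; 1 has NULL customer.

SQL:
SELECT a.product, b.name AS customer
FROM orders a
LEFT JOIN customers b ON a.customer_id = b.id

Result:
product    | customer
-----------+---------
Lamp       | NULL    
Headphones | Pete    
Notebook   | Iris    
Webcam     | Iris    


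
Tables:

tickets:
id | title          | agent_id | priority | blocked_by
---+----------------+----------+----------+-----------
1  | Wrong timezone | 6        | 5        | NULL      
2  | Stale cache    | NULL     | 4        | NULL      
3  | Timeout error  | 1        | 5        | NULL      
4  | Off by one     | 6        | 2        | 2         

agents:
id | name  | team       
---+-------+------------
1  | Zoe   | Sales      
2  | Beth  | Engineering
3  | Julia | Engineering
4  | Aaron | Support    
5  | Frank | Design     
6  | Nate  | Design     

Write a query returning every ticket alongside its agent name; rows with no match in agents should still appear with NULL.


LEFT JOIN keeps every row from tickets (the left table); where agent_id has no match in agents, the agent columns become NULL. Walk through each ticket:
  - ticket 1 (Wrong timezone): agent_id=6 -> matches Nate
  - ticket 2 (Stale cache): agent_id=NULL, no match -> kept with NULL
  - ticket 3 (Timeout error): agent_id=1 -> matches Zoe
  - ticket 4 (Off by one): agent_id=6 -> matches Nate
All 4 rows appear; 1 has NULL agent.

SQL:
SELECT a.title, b.name AS agent
FROM tickets a
LEFT JOIN agents b ON a.agent_id = b.id

Result:
title          | agent
---------------+------
Wrong timezone | Nate 
Stale cache    | NULL 
Timeout error  | Zoe  
Off by one     | Nate 
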